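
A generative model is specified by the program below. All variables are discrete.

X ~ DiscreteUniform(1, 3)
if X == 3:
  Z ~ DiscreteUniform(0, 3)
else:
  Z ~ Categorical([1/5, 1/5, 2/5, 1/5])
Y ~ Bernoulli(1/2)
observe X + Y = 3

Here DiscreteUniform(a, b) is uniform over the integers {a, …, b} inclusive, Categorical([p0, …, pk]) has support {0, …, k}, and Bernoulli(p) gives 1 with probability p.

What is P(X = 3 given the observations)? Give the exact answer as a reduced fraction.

P(X = 3 | obs) = 1/2

Enumerate traces; 8 have nonzero weight after conditioning:
  (X=2, Z=0, Y=1) weight 1/30
  (X=2, Z=1, Y=1) weight 1/30
  (X=2, Z=2, Y=1) weight 1/15
  (X=2, Z=3, Y=1) weight 1/30
  (X=3, Z=0, Y=0) weight 1/24
  (X=3, Z=1, Y=0) weight 1/24
  (X=3, Z=2, Y=0) weight 1/24
  (X=3, Z=3, Y=0) weight 1/24
Group by X:
  weight(X=2) = 1/6
  weight(X=3) = 1/6
Total weight = 1/6 + 1/6 = 1/3
P(X=2 | obs) = 1/6 / 1/3 = 1/2
P(X=3 | obs) = 1/6 / 1/3 = 1/2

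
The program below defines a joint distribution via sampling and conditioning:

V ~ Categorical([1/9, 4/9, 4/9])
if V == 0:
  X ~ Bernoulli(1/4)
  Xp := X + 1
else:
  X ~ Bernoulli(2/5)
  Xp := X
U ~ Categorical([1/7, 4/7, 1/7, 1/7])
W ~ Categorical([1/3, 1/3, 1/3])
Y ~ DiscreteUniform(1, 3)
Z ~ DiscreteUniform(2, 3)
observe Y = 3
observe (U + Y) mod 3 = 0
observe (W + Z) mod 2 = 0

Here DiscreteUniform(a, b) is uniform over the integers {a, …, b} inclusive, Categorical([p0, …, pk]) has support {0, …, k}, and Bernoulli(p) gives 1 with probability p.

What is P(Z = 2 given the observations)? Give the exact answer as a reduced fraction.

P(Z = 2 | obs) = 2/3

Enumerate traces; 36 have nonzero weight after conditioning:
  (V=0, X=0, U=0, W=0, Y=3, Z=2) weight 1/1512
  (V=0, X=0, U=0, W=1, Y=3, Z=3) weight 1/1512
  (V=0, X=0, U=0, W=2, Y=3, Z=2) weight 1/1512
  (V=0, X=0, U=3, W=0, Y=3, Z=2) weight 1/1512
  (V=0, X=0, U=3, W=1, Y=3, Z=3) weight 1/1512
  (V=0, X=0, U=3, W=2, Y=3, Z=2) weight 1/1512
  (V=0, X=1, U=0, W=0, Y=3, Z=2) weight 1/4536
  (V=0, X=1, U=0, W=1, Y=3, Z=3) weight 1/4536
  … 28 more
Group by Z:
  weight(Z=2) = 2/63
  weight(Z=3) = 1/63
Total weight = 2/63 + 1/63 = 1/21
P(Z=2 | obs) = 2/63 / 1/21 = 2/3
P(Z=3 | obs) = 1/63 / 1/21 = 1/3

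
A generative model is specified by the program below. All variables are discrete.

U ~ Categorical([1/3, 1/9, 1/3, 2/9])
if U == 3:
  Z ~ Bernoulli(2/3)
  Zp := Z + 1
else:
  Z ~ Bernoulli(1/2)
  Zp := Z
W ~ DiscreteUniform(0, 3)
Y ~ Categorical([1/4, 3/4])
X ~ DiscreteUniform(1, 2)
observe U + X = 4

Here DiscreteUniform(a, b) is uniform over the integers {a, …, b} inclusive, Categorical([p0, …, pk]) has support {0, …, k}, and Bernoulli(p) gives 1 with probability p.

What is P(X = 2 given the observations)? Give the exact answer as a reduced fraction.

P(X = 2 | obs) = 3/5

Enumerate traces; 32 have nonzero weight after conditioning:
  (U=2, Z=0, W=0, Y=0, X=2) weight 1/192
  (U=2, Z=0, W=0, Y=1, X=2) weight 1/64
  (U=2, Z=0, W=1, Y=0, X=2) weight 1/192
  (U=2, Z=0, W=1, Y=1, X=2) weight 1/64
  (U=2, Z=0, W=2, Y=0, X=2) weight 1/192
  (U=2, Z=0, W=2, Y=1, X=2) weight 1/64
  (U=2, Z=0, W=3, Y=0, X=2) weight 1/192
  (U=2, Z=0, W=3, Y=1, X=2) weight 1/64
  (U=3, Z=0, W=0, Y=0, X=1) weight 1/432
  … 23 more
Group by X:
  weight(X=1) = 1/9
  weight(X=2) = 1/6
Total weight = 1/9 + 1/6 = 5/18
P(X=1 | obs) = 1/9 / 5/18 = 2/5
P(X=2 | obs) = 1/6 / 5/18 = 3/5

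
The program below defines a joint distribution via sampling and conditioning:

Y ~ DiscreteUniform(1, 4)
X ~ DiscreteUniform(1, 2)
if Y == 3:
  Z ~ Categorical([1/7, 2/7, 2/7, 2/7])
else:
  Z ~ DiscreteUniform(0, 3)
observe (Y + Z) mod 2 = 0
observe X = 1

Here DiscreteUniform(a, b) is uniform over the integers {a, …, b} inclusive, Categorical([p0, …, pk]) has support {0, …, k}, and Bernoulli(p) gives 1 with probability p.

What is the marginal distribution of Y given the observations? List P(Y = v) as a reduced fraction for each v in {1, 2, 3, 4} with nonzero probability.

P(Y=1) = 7/29, P(Y=2) = 7/29, P(Y=3) = 8/29, P(Y=4) = 7/29

Enumerate traces; 8 have nonzero weight after conditioning:
  (Y=1, X=1, Z=1) weight 1/32
  (Y=1, X=1, Z=3) weight 1/32
  (Y=2, X=1, Z=0) weight 1/32
  (Y=2, X=1, Z=2) weight 1/32
  (Y=3, X=1, Z=1) weight 1/28
  (Y=3, X=1, Z=3) weight 1/28
  (Y=4, X=1, Z=0) weight 1/32
  (Y=4, X=1, Z=2) weight 1/32
Group by Y:
  weight(Y=1) = 1/16
  weight(Y=2) = 1/16
  weight(Y=3) = 1/14
  weight(Y=4) = 1/16
Total weight = 1/16 + 1/16 + 1/14 + 1/16 = 29/112
P(Y=1 | obs) = 1/16 / 29/112 = 7/29
P(Y=2 | obs) = 1/16 / 29/112 = 7/29
P(Y=3 | obs) = 1/14 / 29/112 = 8/29
P(Y=4 | obs) = 1/16 / 29/112 = 7/29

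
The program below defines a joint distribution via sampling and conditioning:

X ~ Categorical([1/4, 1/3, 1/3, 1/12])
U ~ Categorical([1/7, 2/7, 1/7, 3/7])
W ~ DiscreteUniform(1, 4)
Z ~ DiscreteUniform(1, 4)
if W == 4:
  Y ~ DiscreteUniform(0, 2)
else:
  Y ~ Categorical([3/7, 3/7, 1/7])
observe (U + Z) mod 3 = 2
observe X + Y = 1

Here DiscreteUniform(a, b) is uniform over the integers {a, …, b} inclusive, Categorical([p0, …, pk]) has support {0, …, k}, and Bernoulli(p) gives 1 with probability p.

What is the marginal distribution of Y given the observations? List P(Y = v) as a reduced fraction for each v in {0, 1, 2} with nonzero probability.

P(Y=0) = 4/7, P(Y=1) = 3/7

Enumerate traces; 40 have nonzero weight after conditioning:
  (X=0, U=0, W=1, Z=2, Y=1) weight 3/3136
  (X=0, U=0, W=2, Z=2, Y=1) weight 3/3136
  (X=0, U=0, W=3, Z=2, Y=1) weight 3/3136
  (X=0, U=0, W=4, Z=2, Y=1) weight 1/1344
  (X=0, U=1, W=1, Z=1, Y=1) weight 3/1568
  (X=0, U=1, W=1, Z=4, Y=1) weight 3/1568
  (X=0, U=1, W=2, Z=1, Y=1) weight 3/1568
  (X=0, U=1, W=2, Z=4, Y=1) weight 3/1568
  (X=1, U=0, W=1, Z=2, Y=0) weight 1/784
  … 31 more
Group by Y:
  weight(Y=0) = 17/392
  weight(Y=1) = 51/1568
Total weight = 17/392 + 51/1568 = 17/224
P(Y=0 | obs) = 17/392 / 17/224 = 4/7
P(Y=1 | obs) = 51/1568 / 17/224 = 3/7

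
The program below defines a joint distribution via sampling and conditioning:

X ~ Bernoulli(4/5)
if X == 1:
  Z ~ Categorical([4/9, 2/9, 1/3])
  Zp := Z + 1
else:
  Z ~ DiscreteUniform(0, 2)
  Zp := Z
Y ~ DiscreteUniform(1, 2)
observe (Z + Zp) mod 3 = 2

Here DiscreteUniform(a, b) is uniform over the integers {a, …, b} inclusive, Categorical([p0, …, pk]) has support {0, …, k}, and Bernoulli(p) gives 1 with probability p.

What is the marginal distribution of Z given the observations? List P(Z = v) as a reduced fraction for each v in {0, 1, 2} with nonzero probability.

P(Z=1) = 1/5, P(Z=2) = 4/5

Enumerate traces; 4 have nonzero weight after conditioning:
  (X=0, Z=1, Y=1) weight 1/30
  (X=0, Z=1, Y=2) weight 1/30
  (X=1, Z=2, Y=1) weight 2/15
  (X=1, Z=2, Y=2) weight 2/15
Group by Z:
  weight(Z=1) = 1/15
  weight(Z=2) = 4/15
Total weight = 1/15 + 4/15 = 1/3
P(Z=1 | obs) = 1/15 / 1/3 = 1/5
P(Z=2 | obs) = 4/15 / 1/3 = 4/5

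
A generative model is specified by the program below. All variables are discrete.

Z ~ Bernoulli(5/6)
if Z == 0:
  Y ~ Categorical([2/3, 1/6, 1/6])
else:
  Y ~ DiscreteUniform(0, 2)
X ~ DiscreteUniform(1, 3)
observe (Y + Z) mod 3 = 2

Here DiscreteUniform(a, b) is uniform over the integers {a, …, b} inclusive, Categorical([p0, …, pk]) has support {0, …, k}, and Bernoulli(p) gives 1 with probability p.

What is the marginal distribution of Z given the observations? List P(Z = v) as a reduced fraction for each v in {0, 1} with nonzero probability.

P(Z=0) = 1/11, P(Z=1) = 10/11

Enumerate traces; 6 have nonzero weight after conditioning:
  (Z=0, Y=2, X=1) weight 1/108
  (Z=0, Y=2, X=2) weight 1/108
  (Z=0, Y=2, X=3) weight 1/108
  (Z=1, Y=1, X=1) weight 5/54
  (Z=1, Y=1, X=2) weight 5/54
  (Z=1, Y=1, X=3) weight 5/54
Group by Z:
  weight(Z=0) = 1/36
  weight(Z=1) = 5/18
Total weight = 1/36 + 5/18 = 11/36
P(Z=0 | obs) = 1/36 / 11/36 = 1/11
P(Z=1 | obs) = 5/18 / 11/36 = 10/11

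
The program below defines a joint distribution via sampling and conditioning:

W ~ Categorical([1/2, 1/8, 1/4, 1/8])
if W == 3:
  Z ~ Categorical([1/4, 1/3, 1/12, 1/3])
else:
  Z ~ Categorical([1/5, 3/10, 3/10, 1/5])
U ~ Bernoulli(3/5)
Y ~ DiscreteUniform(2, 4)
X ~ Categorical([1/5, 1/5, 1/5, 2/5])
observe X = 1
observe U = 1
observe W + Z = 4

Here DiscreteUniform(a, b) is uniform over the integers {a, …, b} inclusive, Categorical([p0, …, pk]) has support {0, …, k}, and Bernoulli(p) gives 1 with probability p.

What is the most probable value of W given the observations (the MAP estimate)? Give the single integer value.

argmax_v P(W = v | obs) = 2

Enumerate traces; 9 have nonzero weight after conditioning:
  (W=1, Z=3, U=1, Y=2, X=1) weight 1/1000
  (W=1, Z=3, U=1, Y=3, X=1) weight 1/1000
  (W=1, Z=3, U=1, Y=4, X=1) weight 1/1000
  (W=2, Z=2, U=1, Y=2, X=1) weight 3/1000
  (W=2, Z=2, U=1, Y=3, X=1) weight 3/1000
  (W=2, Z=2, U=1, Y=4, X=1) weight 3/1000
  (W=3, Z=1, U=1, Y=2, X=1) weight 1/600
  (W=3, Z=1, U=1, Y=3, X=1) weight 1/600
  … 1 more
Group by W:
  weight(W=1) = 3/1000
  weight(W=2) = 9/1000
  weight(W=3) = 1/200
Total weight = 3/1000 + 9/1000 + 1/200 = 17/1000
P(W=1 | obs) = 3/1000 / 17/1000 = 3/17
P(W=2 | obs) = 9/1000 / 17/1000 = 9/17
P(W=3 | obs) = 1/200 / 17/1000 = 5/17
argmax = 2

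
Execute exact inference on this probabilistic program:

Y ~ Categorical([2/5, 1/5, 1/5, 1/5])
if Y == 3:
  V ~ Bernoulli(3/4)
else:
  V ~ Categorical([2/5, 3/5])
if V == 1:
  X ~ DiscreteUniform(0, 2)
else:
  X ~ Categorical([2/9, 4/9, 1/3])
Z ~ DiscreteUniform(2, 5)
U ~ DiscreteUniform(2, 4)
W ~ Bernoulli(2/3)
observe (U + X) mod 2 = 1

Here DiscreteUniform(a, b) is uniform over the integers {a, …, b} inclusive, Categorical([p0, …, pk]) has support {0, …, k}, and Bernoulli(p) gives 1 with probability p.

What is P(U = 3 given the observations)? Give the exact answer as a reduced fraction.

P(U = 3 | obs) = 563/1237

Enumerate traces; 256 have nonzero weight after conditioning:
  (Y=0, V=0, X=0, Z=2, U=3, W=0) weight 2/2025
  (Y=0, V=0, X=0, Z=2, U=3, W=1) weight 4/2025
  (Y=0, V=0, X=0, Z=3, U=3, W=0) weight 2/2025
  (Y=0, V=0, X=0, Z=3, U=3, W=1) weight 4/2025
  (Y=0, V=0, X=0, Z=4, U=3, W=0) weight 2/2025
  (Y=0, V=0, X=0, Z=4, U=3, W=1) weight 4/2025
  (Y=0, V=0, X=0, Z=5, U=3, W=0) weight 2/2025
  (Y=0, V=0, X=0, Z=5, U=3, W=1) weight 4/2025
  (Y=0, V=0, X=1, Z=2, U=2, W=0) weight 4/2025
  (Y=0, V=0, X=1, Z=2, U=4, W=0) weight 4/2025
  … 246 more
Group by U:
  weight(U=2) = 337/2700
  weight(U=3) = 563/2700
  weight(U=4) = 337/2700
Total weight = 337/2700 + 563/2700 + 337/2700 = 1237/2700
P(U=2 | obs) = 337/2700 / 1237/2700 = 337/1237
P(U=3 | obs) = 563/2700 / 1237/2700 = 563/1237
P(U=4 | obs) = 337/2700 / 1237/2700 = 337/1237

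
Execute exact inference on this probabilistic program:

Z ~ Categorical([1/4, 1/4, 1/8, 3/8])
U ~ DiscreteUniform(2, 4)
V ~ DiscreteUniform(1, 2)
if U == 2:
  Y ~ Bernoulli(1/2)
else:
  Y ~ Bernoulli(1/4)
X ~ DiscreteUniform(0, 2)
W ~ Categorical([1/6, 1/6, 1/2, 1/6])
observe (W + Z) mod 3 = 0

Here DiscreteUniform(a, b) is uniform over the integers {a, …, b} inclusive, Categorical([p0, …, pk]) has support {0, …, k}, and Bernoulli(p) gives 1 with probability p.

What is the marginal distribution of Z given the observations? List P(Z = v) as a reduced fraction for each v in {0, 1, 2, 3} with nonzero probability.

P(Z=0) = 4/17, P(Z=1) = 6/17, P(Z=2) = 1/17, P(Z=3) = 6/17

Enumerate traces; 216 have nonzero weight after conditioning:
  (Z=0, U=2, V=1, Y=0, X=0, W=0) weight 1/864
  (Z=0, U=2, V=1, Y=0, X=0, W=3) weight 1/864
  (Z=0, U=2, V=1, Y=0, X=1, W=0) weight 1/864
  (Z=0, U=2, V=1, Y=0, X=1, W=3) weight 1/864
  (Z=0, U=2, V=1, Y=0, X=2, W=0) weight 1/864
  (Z=0, U=2, V=1, Y=0, X=2, W=3) weight 1/864
  (Z=0, U=2, V=1, Y=1, X=0, W=0) weight 1/864
  (Z=0, U=2, V=1, Y=1, X=0, W=3) weight 1/864
  (Z=1, U=2, V=1, Y=0, X=0, W=2) weight 1/288
  (Z=2, U=2, V=1, Y=0, X=0, W=1) weight 1/1728
  … 206 more
Group by Z:
  weight(Z=0) = 1/12
  weight(Z=1) = 1/8
  weight(Z=2) = 1/48
  weight(Z=3) = 1/8
Total weight = 1/12 + 1/8 + 1/48 + 1/8 = 17/48
P(Z=0 | obs) = 1/12 / 17/48 = 4/17
P(Z=1 | obs) = 1/8 / 17/48 = 6/17
P(Z=2 | obs) = 1/48 / 17/48 = 1/17
P(Z=3 | obs) = 1/8 / 17/48 = 6/17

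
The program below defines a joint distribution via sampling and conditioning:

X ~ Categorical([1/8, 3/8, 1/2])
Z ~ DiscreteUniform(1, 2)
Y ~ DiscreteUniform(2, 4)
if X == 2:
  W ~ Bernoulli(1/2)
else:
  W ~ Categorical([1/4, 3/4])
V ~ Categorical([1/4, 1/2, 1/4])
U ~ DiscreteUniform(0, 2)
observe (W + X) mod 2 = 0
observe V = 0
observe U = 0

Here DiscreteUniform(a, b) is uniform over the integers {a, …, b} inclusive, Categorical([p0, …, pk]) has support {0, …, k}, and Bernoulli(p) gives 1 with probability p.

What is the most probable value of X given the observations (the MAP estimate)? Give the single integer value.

argmax_v P(X = v | obs) = 1

Enumerate traces; 18 have nonzero weight after conditioning:
  (X=0, Z=1, Y=2, W=0, V=0, U=0) weight 1/2304
  (X=0, Z=1, Y=3, W=0, V=0, U=0) weight 1/2304
  (X=0, Z=1, Y=4, W=0, V=0, U=0) weight 1/2304
  (X=0, Z=2, Y=2, W=0, V=0, U=0) weight 1/2304
  (X=0, Z=2, Y=3, W=0, V=0, U=0) weight 1/2304
  (X=0, Z=2, Y=4, W=0, V=0, U=0) weight 1/2304
  (X=1, Z=1, Y=2, W=1, V=0, U=0) weight 1/256
  (X=1, Z=1, Y=3, W=1, V=0, U=0) weight 1/256
  (X=2, Z=1, Y=2, W=0, V=0, U=0) weight 1/288
  … 9 more
Group by X:
  weight(X=0) = 1/384
  weight(X=1) = 3/128
  weight(X=2) = 1/48
Total weight = 1/384 + 3/128 + 1/48 = 3/64
P(X=0 | obs) = 1/384 / 3/64 = 1/18
P(X=1 | obs) = 3/128 / 3/64 = 1/2
P(X=2 | obs) = 1/48 / 3/64 = 4/9
argmax = 1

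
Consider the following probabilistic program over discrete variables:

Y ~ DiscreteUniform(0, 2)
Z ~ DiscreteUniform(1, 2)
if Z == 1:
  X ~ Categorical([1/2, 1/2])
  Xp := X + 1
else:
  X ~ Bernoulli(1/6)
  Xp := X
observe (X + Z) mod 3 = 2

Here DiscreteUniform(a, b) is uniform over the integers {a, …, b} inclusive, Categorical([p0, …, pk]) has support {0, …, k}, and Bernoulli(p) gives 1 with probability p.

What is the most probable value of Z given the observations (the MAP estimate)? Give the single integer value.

Enumerate traces; 6 have nonzero weight after conditioning:
  (Y=0, Z=1, X=1) weight 1/12
  (Y=0, Z=2, X=0) weight 5/36
  (Y=1, Z=1, X=1) weight 1/12
  (Y=1, Z=2, X=0) weight 5/36
  (Y=2, Z=1, X=1) weight 1/12
  (Y=2, Z=2, X=0) weight 5/36
Group by Z:
  weight(Z=1) = 1/4
  weight(Z=2) = 5/12
Total weight = 1/4 + 5/12 = 2/3
P(Z=1 | obs) = 1/4 / 2/3 = 3/8
P(Z=2 | obs) = 5/12 / 2/3 = 5/8
argmax = 2

argmax_v P(Z = v | obs) = 2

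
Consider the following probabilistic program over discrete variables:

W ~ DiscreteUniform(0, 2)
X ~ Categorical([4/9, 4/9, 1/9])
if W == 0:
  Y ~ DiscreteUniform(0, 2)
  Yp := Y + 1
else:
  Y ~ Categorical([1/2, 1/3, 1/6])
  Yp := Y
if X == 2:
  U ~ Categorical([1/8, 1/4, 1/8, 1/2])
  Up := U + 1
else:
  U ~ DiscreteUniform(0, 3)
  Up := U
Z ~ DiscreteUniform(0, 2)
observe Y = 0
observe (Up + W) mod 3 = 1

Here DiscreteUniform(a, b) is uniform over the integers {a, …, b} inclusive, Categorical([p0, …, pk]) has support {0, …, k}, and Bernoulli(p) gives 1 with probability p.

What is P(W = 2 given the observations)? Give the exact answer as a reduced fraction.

Enumerate traces; 36 have nonzero weight after conditioning:
  (W=0, X=0, Y=0, U=1, Z=0) weight 1/243
  (W=0, X=0, Y=0, U=1, Z=1) weight 1/243
  (W=0, X=0, Y=0, U=1, Z=2) weight 1/243
  (W=0, X=1, Y=0, U=1, Z=0) weight 1/243
  (W=0, X=1, Y=0, U=1, Z=1) weight 1/243
  (W=0, X=1, Y=0, U=1, Z=2) weight 1/243
  (W=0, X=2, Y=0, U=0, Z=0) weight 1/1944
  (W=0, X=2, Y=0, U=0, Z=1) weight 1/1944
  (W=1, X=0, Y=0, U=0, Z=0) weight 1/162
  (W=2, X=0, Y=0, U=2, Z=0) weight 1/162
  … 26 more
Group by W:
  weight(W=0) = 7/216
  weight(W=1) = 11/144
  weight(W=2) = 1/24
Total weight = 7/216 + 11/144 + 1/24 = 65/432
P(W=0 | obs) = 7/216 / 65/432 = 14/65
P(W=1 | obs) = 11/144 / 65/432 = 33/65
P(W=2 | obs) = 1/24 / 65/432 = 18/65

P(W = 2 | obs) = 18/65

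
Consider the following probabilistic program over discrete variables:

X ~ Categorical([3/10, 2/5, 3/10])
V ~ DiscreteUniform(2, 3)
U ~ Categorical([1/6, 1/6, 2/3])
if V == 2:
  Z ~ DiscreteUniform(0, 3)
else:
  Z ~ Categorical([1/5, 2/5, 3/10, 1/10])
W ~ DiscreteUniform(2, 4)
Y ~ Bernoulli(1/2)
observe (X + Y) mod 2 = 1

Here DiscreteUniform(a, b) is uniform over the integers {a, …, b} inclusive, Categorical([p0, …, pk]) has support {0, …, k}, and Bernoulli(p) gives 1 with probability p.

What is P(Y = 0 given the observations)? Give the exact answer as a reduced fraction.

Enumerate traces; 216 have nonzero weight after conditioning:
  (X=0, V=2, U=0, Z=0, W=2, Y=1) weight 1/960
  (X=0, V=2, U=0, Z=0, W=3, Y=1) weight 1/960
  (X=0, V=2, U=0, Z=0, W=4, Y=1) weight 1/960
  (X=0, V=2, U=0, Z=1, W=2, Y=1) weight 1/960
  (X=0, V=2, U=0, Z=1, W=3, Y=1) weight 1/960
  (X=0, V=2, U=0, Z=1, W=4, Y=1) weight 1/960
  (X=0, V=2, U=0, Z=2, W=2, Y=1) weight 1/960
  (X=0, V=2, U=0, Z=2, W=3, Y=1) weight 1/960
  (X=1, V=2, U=0, Z=0, W=2, Y=0) weight 1/720
  … 207 more
Group by Y:
  weight(Y=0) = 1/5
  weight(Y=1) = 3/10
Total weight = 1/5 + 3/10 = 1/2
P(Y=0 | obs) = 1/5 / 1/2 = 2/5
P(Y=1 | obs) = 3/10 / 1/2 = 3/5

P(Y = 0 | obs) = 2/5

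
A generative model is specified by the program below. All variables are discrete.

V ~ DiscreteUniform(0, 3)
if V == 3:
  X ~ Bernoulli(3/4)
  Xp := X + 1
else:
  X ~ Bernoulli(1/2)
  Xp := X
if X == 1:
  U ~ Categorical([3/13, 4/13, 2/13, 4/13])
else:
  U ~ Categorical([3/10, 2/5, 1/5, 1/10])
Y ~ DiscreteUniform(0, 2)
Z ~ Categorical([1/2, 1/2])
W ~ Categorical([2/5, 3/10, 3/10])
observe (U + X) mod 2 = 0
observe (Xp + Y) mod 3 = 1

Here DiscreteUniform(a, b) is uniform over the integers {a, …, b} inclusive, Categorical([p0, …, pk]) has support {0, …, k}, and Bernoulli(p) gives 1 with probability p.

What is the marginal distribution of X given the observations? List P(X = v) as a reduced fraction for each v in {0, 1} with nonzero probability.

Enumerate traces; 96 have nonzero weight after conditioning:
  (V=0, X=0, U=0, Y=1, Z=0, W=0) weight 1/400
  (V=0, X=0, U=0, Y=1, Z=0, W=1) weight 3/1600
  (V=0, X=0, U=0, Y=1, Z=0, W=2) weight 3/1600
  (V=0, X=0, U=0, Y=1, Z=1, W=0) weight 1/400
  (V=0, X=0, U=0, Y=1, Z=1, W=1) weight 3/1600
  (V=0, X=0, U=0, Y=1, Z=1, W=2) weight 3/1600
  (V=0, X=0, U=2, Y=1, Z=0, W=0) weight 1/600
  (V=0, X=0, U=2, Y=1, Z=0, W=1) weight 1/800
  (V=0, X=1, U=1, Y=0, Z=0, W=0) weight 1/390
  … 87 more
Group by X:
  weight(X=0) = 7/96
  weight(X=1) = 3/26
Total weight = 7/96 + 3/26 = 235/1248
P(X=0 | obs) = 7/96 / 235/1248 = 91/235
P(X=1 | obs) = 3/26 / 235/1248 = 144/235

P(X=0) = 91/235, P(X=1) = 144/235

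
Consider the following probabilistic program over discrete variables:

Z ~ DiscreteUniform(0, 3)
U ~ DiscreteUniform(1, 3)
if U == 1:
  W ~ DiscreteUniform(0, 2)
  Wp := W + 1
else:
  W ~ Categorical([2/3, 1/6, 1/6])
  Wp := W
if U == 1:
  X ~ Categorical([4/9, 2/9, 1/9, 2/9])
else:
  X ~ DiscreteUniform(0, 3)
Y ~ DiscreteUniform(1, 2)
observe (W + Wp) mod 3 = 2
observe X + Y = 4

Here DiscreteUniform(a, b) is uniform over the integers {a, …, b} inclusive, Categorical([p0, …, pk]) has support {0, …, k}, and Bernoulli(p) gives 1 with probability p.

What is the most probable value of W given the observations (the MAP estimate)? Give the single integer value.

Enumerate traces; 24 have nonzero weight after conditioning:
  (Z=0, U=1, W=2, X=2, Y=2) weight 1/648
  (Z=0, U=1, W=2, X=3, Y=1) weight 1/324
  (Z=0, U=2, W=1, X=2, Y=2) weight 1/576
  (Z=0, U=2, W=1, X=3, Y=1) weight 1/576
  (Z=0, U=3, W=1, X=2, Y=2) weight 1/576
  (Z=0, U=3, W=1, X=3, Y=1) weight 1/576
  (Z=1, U=1, W=2, X=2, Y=2) weight 1/648
  (Z=1, U=1, W=2, X=3, Y=1) weight 1/324
  … 16 more
Group by W:
  weight(W=1) = 1/36
  weight(W=2) = 1/54
Total weight = 1/36 + 1/54 = 5/108
P(W=1 | obs) = 1/36 / 5/108 = 3/5
P(W=2 | obs) = 1/54 / 5/108 = 2/5
argmax = 1

argmax_v P(W = v | obs) = 1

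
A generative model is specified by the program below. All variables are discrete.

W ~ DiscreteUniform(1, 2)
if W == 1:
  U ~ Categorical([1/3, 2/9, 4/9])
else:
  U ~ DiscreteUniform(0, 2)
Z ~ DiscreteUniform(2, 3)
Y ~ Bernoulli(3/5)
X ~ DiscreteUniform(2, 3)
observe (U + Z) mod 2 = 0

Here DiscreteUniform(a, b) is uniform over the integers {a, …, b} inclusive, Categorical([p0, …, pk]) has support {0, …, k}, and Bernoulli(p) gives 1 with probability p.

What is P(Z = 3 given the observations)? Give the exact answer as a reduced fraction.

P(Z = 3 | obs) = 5/18

Enumerate traces; 24 have nonzero weight after conditioning:
  (W=1, U=0, Z=2, Y=0, X=2) weight 1/60
  (W=1, U=0, Z=2, Y=0, X=3) weight 1/60
  (W=1, U=0, Z=2, Y=1, X=2) weight 1/40
  (W=1, U=0, Z=2, Y=1, X=3) weight 1/40
  (W=1, U=1, Z=3, Y=0, X=2) weight 1/90
  (W=1, U=1, Z=3, Y=0, X=3) weight 1/90
  (W=1, U=1, Z=3, Y=1, X=2) weight 1/60
  (W=1, U=1, Z=3, Y=1, X=3) weight 1/60
  … 16 more
Group by Z:
  weight(Z=2) = 13/36
  weight(Z=3) = 5/36
Total weight = 13/36 + 5/36 = 1/2
P(Z=2 | obs) = 13/36 / 1/2 = 13/18
P(Z=3 | obs) = 5/36 / 1/2 = 5/18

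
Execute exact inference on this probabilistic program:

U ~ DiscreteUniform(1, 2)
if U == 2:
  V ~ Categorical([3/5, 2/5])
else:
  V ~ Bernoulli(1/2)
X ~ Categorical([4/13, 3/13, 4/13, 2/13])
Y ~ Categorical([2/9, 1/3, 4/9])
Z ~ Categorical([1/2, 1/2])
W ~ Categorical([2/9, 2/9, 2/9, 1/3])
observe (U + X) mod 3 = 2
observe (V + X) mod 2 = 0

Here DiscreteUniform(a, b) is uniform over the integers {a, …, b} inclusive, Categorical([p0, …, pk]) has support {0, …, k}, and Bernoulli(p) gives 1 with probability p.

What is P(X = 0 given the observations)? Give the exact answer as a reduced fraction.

P(X = 0 | obs) = 24/47

Enumerate traces; 72 have nonzero weight after conditioning:
  (U=1, V=1, X=1, Y=0, Z=0, W=0) weight 1/702
  (U=1, V=1, X=1, Y=0, Z=0, W=1) weight 1/702
  (U=1, V=1, X=1, Y=0, Z=0, W=2) weight 1/702
  (U=1, V=1, X=1, Y=0, Z=0, W=3) weight 1/468
  (U=1, V=1, X=1, Y=0, Z=1, W=0) weight 1/702
  (U=1, V=1, X=1, Y=0, Z=1, W=1) weight 1/702
  (U=1, V=1, X=1, Y=0, Z=1, W=2) weight 1/702
  (U=1, V=1, X=1, Y=0, Z=1, W=3) weight 1/468
  (U=2, V=0, X=0, Y=0, Z=0, W=0) weight 4/1755
  (U=2, V=1, X=3, Y=0, Z=0, W=0) weight 4/5265
  … 62 more
Group by X:
  weight(X=0) = 6/65
  weight(X=1) = 3/52
  weight(X=3) = 2/65
Total weight = 6/65 + 3/52 + 2/65 = 47/260
P(X=0 | obs) = 6/65 / 47/260 = 24/47
P(X=1 | obs) = 3/52 / 47/260 = 15/47
P(X=3 | obs) = 2/65 / 47/260 = 8/47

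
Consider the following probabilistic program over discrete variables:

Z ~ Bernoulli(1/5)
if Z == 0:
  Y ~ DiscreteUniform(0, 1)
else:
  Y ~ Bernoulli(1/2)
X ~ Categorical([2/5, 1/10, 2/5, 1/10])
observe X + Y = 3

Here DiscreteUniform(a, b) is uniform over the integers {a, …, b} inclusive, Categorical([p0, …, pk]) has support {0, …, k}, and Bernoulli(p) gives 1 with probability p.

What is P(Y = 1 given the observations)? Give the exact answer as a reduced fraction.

P(Y = 1 | obs) = 4/5

Enumerate traces; 4 have nonzero weight after conditioning:
  (Z=0, Y=0, X=3) weight 1/25
  (Z=0, Y=1, X=2) weight 4/25
  (Z=1, Y=0, X=3) weight 1/100
  (Z=1, Y=1, X=2) weight 1/25
Group by Y:
  weight(Y=0) = 1/20
  weight(Y=1) = 1/5
Total weight = 1/20 + 1/5 = 1/4
P(Y=0 | obs) = 1/20 / 1/4 = 1/5
P(Y=1 | obs) = 1/5 / 1/4 = 4/5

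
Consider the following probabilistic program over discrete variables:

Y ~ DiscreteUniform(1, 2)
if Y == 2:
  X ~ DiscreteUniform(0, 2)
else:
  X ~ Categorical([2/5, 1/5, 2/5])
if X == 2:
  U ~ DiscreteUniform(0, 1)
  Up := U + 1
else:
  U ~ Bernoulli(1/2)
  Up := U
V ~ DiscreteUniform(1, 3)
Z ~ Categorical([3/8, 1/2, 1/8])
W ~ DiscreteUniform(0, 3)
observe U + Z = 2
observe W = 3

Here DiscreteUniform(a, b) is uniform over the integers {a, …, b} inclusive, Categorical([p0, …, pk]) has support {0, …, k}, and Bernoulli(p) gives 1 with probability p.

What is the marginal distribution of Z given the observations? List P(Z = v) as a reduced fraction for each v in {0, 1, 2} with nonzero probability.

Enumerate traces; 36 have nonzero weight after conditioning:
  (Y=1, X=0, U=0, V=1, Z=2, W=3) weight 1/960
  (Y=1, X=0, U=0, V=2, Z=2, W=3) weight 1/960
  (Y=1, X=0, U=0, V=3, Z=2, W=3) weight 1/960
  (Y=1, X=0, U=1, V=1, Z=1, W=3) weight 1/240
  (Y=1, X=0, U=1, V=2, Z=1, W=3) weight 1/240
  (Y=1, X=0, U=1, V=3, Z=1, W=3) weight 1/240
  (Y=1, X=1, U=0, V=1, Z=2, W=3) weight 1/1920
  (Y=1, X=1, U=0, V=2, Z=2, W=3) weight 1/1920
  … 28 more
Group by Z:
  weight(Z=1) = 1/16
  weight(Z=2) = 1/64
Total weight = 1/16 + 1/64 = 5/64
P(Z=1 | obs) = 1/16 / 5/64 = 4/5
P(Z=2 | obs) = 1/64 / 5/64 = 1/5

P(Z=1) = 4/5, P(Z=2) = 1/5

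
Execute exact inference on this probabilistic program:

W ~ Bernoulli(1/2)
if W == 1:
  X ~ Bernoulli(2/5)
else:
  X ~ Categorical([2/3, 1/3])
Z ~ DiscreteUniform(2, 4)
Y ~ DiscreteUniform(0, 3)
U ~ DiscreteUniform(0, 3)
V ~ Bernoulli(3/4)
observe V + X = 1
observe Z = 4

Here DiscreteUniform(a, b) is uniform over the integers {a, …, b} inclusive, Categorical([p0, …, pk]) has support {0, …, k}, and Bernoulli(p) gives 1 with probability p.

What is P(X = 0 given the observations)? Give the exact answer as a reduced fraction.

Enumerate traces; 64 have nonzero weight after conditioning:
  (W=0, X=0, Z=4, Y=0, U=0, V=1) weight 1/192
  (W=0, X=0, Z=4, Y=0, U=1, V=1) weight 1/192
  (W=0, X=0, Z=4, Y=0, U=2, V=1) weight 1/192
  (W=0, X=0, Z=4, Y=0, U=3, V=1) weight 1/192
  (W=0, X=0, Z=4, Y=1, U=0, V=1) weight 1/192
  (W=0, X=0, Z=4, Y=1, U=1, V=1) weight 1/192
  (W=0, X=0, Z=4, Y=1, U=2, V=1) weight 1/192
  (W=0, X=0, Z=4, Y=1, U=3, V=1) weight 1/192
  (W=0, X=1, Z=4, Y=0, U=0, V=0) weight 1/1152
  … 55 more
Group by X:
  weight(X=0) = 19/120
  weight(X=1) = 11/360
Total weight = 19/120 + 11/360 = 17/90
P(X=0 | obs) = 19/120 / 17/90 = 57/68
P(X=1 | obs) = 11/360 / 17/90 = 11/68

P(X = 0 | obs) = 57/68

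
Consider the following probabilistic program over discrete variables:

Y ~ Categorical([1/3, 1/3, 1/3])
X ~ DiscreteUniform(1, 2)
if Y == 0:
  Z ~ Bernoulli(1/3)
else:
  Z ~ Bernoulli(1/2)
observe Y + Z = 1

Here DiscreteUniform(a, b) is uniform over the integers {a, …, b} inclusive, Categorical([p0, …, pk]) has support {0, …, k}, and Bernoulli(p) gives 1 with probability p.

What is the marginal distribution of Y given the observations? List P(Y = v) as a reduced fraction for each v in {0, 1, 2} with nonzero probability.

Enumerate traces; 4 have nonzero weight after conditioning:
  (Y=0, X=1, Z=1) weight 1/18
  (Y=0, X=2, Z=1) weight 1/18
  (Y=1, X=1, Z=0) weight 1/12
  (Y=1, X=2, Z=0) weight 1/12
Group by Y:
  weight(Y=0) = 1/9
  weight(Y=1) = 1/6
Total weight = 1/9 + 1/6 = 5/18
P(Y=0 | obs) = 1/9 / 5/18 = 2/5
P(Y=1 | obs) = 1/6 / 5/18 = 3/5

P(Y=0) = 2/5, P(Y=1) = 3/5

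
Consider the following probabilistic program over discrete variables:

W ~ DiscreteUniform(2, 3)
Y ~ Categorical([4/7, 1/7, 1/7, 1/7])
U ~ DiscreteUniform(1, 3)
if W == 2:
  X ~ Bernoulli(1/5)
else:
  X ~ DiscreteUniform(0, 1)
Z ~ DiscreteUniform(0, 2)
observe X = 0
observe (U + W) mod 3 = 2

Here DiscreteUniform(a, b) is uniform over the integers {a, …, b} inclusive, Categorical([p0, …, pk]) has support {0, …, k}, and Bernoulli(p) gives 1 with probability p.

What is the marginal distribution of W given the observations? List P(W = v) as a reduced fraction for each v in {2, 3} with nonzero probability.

Enumerate traces; 24 have nonzero weight after conditioning:
  (W=2, Y=0, U=3, X=0, Z=0) weight 8/315
  (W=2, Y=0, U=3, X=0, Z=1) weight 8/315
  (W=2, Y=0, U=3, X=0, Z=2) weight 8/315
  (W=2, Y=1, U=3, X=0, Z=0) weight 2/315
  (W=2, Y=1, U=3, X=0, Z=1) weight 2/315
  (W=2, Y=1, U=3, X=0, Z=2) weight 2/315
  (W=2, Y=2, U=3, X=0, Z=0) weight 2/315
  (W=2, Y=2, U=3, X=0, Z=1) weight 2/315
  (W=3, Y=0, U=2, X=0, Z=0) weight 1/63
  … 15 more
Group by W:
  weight(W=2) = 2/15
  weight(W=3) = 1/12
Total weight = 2/15 + 1/12 = 13/60
P(W=2 | obs) = 2/15 / 13/60 = 8/13
P(W=3 | obs) = 1/12 / 13/60 = 5/13

P(W=2) = 8/13, P(W=3) = 5/13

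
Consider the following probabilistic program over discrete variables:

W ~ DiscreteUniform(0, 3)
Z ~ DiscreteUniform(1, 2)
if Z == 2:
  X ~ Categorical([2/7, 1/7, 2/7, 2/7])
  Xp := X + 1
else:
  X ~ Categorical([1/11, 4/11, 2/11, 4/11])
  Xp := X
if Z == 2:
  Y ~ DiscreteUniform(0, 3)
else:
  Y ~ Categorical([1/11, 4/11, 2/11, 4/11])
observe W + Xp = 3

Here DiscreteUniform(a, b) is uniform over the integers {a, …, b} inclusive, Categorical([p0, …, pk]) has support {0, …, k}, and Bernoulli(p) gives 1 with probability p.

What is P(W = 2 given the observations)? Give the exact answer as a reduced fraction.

P(W = 2 | obs) = 25/66

Enumerate traces; 28 have nonzero weight after conditioning:
  (W=0, Z=1, X=3, Y=0) weight 1/242
  (W=0, Z=1, X=3, Y=1) weight 2/121
  (W=0, Z=1, X=3, Y=2) weight 1/121
  (W=0, Z=1, X=3, Y=3) weight 2/121
  (W=0, Z=2, X=2, Y=0) weight 1/112
  (W=0, Z=2, X=2, Y=1) weight 1/112
  (W=0, Z=2, X=2, Y=2) weight 1/112
  (W=0, Z=2, X=2, Y=3) weight 1/112
  (W=1, Z=1, X=2, Y=0) weight 1/484
  (W=2, Z=1, X=1, Y=0) weight 1/242
  … 18 more
Group by W:
  weight(W=0) = 25/308
  weight(W=1) = 25/616
  weight(W=2) = 25/308
  weight(W=3) = 1/88
Total weight = 25/308 + 25/616 + 25/308 + 1/88 = 3/14
P(W=0 | obs) = 25/308 / 3/14 = 25/66
P(W=1 | obs) = 25/616 / 3/14 = 25/132
P(W=2 | obs) = 25/308 / 3/14 = 25/66
P(W=3 | obs) = 1/88 / 3/14 = 7/132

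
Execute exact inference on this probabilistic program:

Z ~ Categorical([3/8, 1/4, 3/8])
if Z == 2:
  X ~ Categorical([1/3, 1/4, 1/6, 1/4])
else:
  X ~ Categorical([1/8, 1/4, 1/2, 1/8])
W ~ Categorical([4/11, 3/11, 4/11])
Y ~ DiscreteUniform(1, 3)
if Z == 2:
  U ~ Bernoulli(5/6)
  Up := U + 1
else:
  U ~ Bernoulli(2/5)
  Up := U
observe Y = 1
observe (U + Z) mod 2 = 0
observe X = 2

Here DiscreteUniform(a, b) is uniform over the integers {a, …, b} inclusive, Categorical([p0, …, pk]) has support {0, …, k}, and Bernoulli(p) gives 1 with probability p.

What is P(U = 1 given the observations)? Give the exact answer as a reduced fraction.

P(U = 1 | obs) = 24/83

Enumerate traces; 9 have nonzero weight after conditioning:
  (Z=0, X=2, W=0, Y=1, U=0) weight 3/220
  (Z=0, X=2, W=1, Y=1, U=0) weight 9/880
  (Z=0, X=2, W=2, Y=1, U=0) weight 3/220
  (Z=1, X=2, W=0, Y=1, U=1) weight 1/165
  (Z=1, X=2, W=1, Y=1, U=1) weight 1/220
  (Z=1, X=2, W=2, Y=1, U=1) weight 1/165
  (Z=2, X=2, W=0, Y=1, U=0) weight 1/792
  (Z=2, X=2, W=1, Y=1, U=0) weight 1/1056
  … 1 more
Group by U:
  weight(U=0) = 59/1440
  weight(U=1) = 1/60
Total weight = 59/1440 + 1/60 = 83/1440
P(U=0 | obs) = 59/1440 / 83/1440 = 59/83
P(U=1 | obs) = 1/60 / 83/1440 = 24/83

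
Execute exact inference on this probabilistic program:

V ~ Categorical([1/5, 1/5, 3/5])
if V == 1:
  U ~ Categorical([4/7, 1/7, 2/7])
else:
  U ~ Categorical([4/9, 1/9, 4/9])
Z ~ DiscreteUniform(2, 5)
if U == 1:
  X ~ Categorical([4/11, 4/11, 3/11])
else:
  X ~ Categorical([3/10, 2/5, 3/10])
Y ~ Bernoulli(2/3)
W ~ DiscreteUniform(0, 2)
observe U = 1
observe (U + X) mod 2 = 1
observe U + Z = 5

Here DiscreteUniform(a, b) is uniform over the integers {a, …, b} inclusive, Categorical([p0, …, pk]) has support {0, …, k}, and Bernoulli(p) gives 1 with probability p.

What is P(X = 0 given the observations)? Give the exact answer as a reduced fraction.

Enumerate traces; 36 have nonzero weight after conditioning:
  (V=0, U=1, Z=4, X=0, Y=0, W=0) weight 1/4455
  (V=0, U=1, Z=4, X=0, Y=0, W=1) weight 1/4455
  (V=0, U=1, Z=4, X=0, Y=0, W=2) weight 1/4455
  (V=0, U=1, Z=4, X=0, Y=1, W=0) weight 2/4455
  (V=0, U=1, Z=4, X=0, Y=1, W=1) weight 2/4455
  (V=0, U=1, Z=4, X=0, Y=1, W=2) weight 2/4455
  (V=0, U=1, Z=4, X=2, Y=0, W=0) weight 1/5940
  (V=0, U=1, Z=4, X=2, Y=0, W=1) weight 1/5940
  … 28 more
Group by X:
  weight(X=0) = 37/3465
  weight(X=2) = 37/4620
Total weight = 37/3465 + 37/4620 = 37/1980
P(X=0 | obs) = 37/3465 / 37/1980 = 4/7
P(X=2 | obs) = 37/4620 / 37/1980 = 3/7

P(X = 0 | obs) = 4/7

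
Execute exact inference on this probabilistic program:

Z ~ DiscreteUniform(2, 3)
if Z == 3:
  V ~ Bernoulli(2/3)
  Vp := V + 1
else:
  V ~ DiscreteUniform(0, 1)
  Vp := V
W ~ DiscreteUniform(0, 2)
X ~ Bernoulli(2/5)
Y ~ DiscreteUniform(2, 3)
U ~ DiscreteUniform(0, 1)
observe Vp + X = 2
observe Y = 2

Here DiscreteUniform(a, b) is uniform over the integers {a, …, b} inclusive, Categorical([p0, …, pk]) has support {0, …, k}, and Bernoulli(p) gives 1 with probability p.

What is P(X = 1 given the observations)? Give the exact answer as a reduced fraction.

Enumerate traces; 18 have nonzero weight after conditioning:
  (Z=2, V=1, W=0, X=1, Y=2, U=0) weight 1/120
  (Z=2, V=1, W=0, X=1, Y=2, U=1) weight 1/120
  (Z=2, V=1, W=1, X=1, Y=2, U=0) weight 1/120
  (Z=2, V=1, W=1, X=1, Y=2, U=1) weight 1/120
  (Z=2, V=1, W=2, X=1, Y=2, U=0) weight 1/120
  (Z=2, V=1, W=2, X=1, Y=2, U=1) weight 1/120
  (Z=3, V=0, W=0, X=1, Y=2, U=0) weight 1/180
  (Z=3, V=0, W=0, X=1, Y=2, U=1) weight 1/180
  (Z=3, V=1, W=0, X=0, Y=2, U=0) weight 1/60
  … 9 more
Group by X:
  weight(X=0) = 1/10
  weight(X=1) = 1/12
Total weight = 1/10 + 1/12 = 11/60
P(X=0 | obs) = 1/10 / 11/60 = 6/11
P(X=1 | obs) = 1/12 / 11/60 = 5/11

P(X = 1 | obs) = 5/11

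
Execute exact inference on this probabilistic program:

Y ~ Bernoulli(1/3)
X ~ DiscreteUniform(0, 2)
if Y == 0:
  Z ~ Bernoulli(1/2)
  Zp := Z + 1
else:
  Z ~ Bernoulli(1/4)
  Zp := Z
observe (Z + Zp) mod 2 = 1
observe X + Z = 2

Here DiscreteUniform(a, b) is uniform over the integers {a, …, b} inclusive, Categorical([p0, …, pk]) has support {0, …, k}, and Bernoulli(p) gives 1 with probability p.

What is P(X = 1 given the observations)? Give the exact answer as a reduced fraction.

P(X = 1 | obs) = 1/2

Enumerate traces; 2 have nonzero weight after conditioning:
  (Y=0, X=1, Z=1) weight 1/9
  (Y=0, X=2, Z=0) weight 1/9
Group by X:
  weight(X=1) = 1/9
  weight(X=2) = 1/9
Total weight = 1/9 + 1/9 = 2/9
P(X=1 | obs) = 1/9 / 2/9 = 1/2
P(X=2 | obs) = 1/9 / 2/9 = 1/2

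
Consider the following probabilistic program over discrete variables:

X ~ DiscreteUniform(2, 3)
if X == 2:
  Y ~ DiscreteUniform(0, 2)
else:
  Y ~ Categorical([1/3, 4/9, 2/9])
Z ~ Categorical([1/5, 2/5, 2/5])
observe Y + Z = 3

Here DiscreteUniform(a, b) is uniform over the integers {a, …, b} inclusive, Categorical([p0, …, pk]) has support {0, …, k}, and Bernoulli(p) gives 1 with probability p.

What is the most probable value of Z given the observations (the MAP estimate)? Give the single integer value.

Enumerate traces; 4 have nonzero weight after conditioning:
  (X=2, Y=1, Z=2) weight 1/15
  (X=2, Y=2, Z=1) weight 1/15
  (X=3, Y=1, Z=2) weight 4/45
  (X=3, Y=2, Z=1) weight 2/45
Group by Z:
  weight(Z=1) = 1/9
  weight(Z=2) = 7/45
Total weight = 1/9 + 7/45 = 4/15
P(Z=1 | obs) = 1/9 / 4/15 = 5/12
P(Z=2 | obs) = 7/45 / 4/15 = 7/12
argmax = 2

argmax_v P(Z = v | obs) = 2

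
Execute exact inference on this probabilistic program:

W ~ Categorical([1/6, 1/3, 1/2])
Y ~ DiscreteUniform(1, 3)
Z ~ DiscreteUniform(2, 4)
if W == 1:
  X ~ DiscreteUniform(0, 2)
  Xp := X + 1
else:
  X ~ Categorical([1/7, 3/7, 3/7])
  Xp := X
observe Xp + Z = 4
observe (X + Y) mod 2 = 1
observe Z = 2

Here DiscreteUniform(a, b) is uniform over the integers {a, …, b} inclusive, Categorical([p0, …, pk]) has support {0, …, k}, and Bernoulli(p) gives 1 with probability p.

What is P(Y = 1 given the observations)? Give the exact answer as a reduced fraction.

Enumerate traces; 5 have nonzero weight after conditioning:
  (W=0, Y=1, Z=2, X=2) weight 1/126
  (W=0, Y=3, Z=2, X=2) weight 1/126
  (W=1, Y=2, Z=2, X=1) weight 1/81
  (W=2, Y=1, Z=2, X=2) weight 1/42
  (W=2, Y=3, Z=2, X=2) weight 1/42
Group by Y:
  weight(Y=1) = 2/63
  weight(Y=2) = 1/81
  weight(Y=3) = 2/63
Total weight = 2/63 + 1/81 + 2/63 = 43/567
P(Y=1 | obs) = 2/63 / 43/567 = 18/43
P(Y=2 | obs) = 1/81 / 43/567 = 7/43
P(Y=3 | obs) = 2/63 / 43/567 = 18/43

P(Y = 1 | obs) = 18/43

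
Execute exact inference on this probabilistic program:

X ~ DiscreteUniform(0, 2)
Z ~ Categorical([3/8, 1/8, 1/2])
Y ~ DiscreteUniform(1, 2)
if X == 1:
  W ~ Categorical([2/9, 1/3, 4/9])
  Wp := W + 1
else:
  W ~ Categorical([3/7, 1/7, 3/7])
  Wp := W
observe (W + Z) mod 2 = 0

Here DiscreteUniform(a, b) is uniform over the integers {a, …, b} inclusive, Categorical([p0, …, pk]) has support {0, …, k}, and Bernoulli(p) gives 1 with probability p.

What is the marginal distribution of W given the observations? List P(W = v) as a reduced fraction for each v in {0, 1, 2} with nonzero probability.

P(W=0) = 476/1089, P(W=1) = 13/363, P(W=2) = 574/1089

Enumerate traces; 30 have nonzero weight after conditioning:
  (X=0, Z=0, Y=1, W=0) weight 3/112
  (X=0, Z=0, Y=1, W=2) weight 3/112
  (X=0, Z=0, Y=2, W=0) weight 3/112
  (X=0, Z=0, Y=2, W=2) weight 3/112
  (X=0, Z=1, Y=1, W=1) weight 1/336
  (X=0, Z=1, Y=2, W=1) weight 1/336
  (X=0, Z=2, Y=1, W=0) weight 1/28
  (X=0, Z=2, Y=1, W=2) weight 1/28
  … 22 more
Group by W:
  weight(W=0) = 17/54
  weight(W=1) = 13/504
  weight(W=2) = 41/108
Total weight = 17/54 + 13/504 + 41/108 = 121/168
P(W=0 | obs) = 17/54 / 121/168 = 476/1089
P(W=1 | obs) = 13/504 / 121/168 = 13/363
P(W=2 | obs) = 41/108 / 121/168 = 574/1089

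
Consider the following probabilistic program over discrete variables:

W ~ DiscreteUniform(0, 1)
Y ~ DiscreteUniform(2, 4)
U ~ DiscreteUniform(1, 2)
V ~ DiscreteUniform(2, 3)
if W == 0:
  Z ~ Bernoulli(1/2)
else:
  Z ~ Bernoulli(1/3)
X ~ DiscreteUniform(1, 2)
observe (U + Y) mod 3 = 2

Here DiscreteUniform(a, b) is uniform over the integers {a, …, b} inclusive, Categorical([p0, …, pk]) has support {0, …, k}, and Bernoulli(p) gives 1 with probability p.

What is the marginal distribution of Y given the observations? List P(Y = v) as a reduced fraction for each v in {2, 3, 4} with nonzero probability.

P(Y=3) = 1/2, P(Y=4) = 1/2

Enumerate traces; 32 have nonzero weight after conditioning:
  (W=0, Y=3, U=2, V=2, Z=0, X=1) weight 1/96
  (W=0, Y=3, U=2, V=2, Z=0, X=2) weight 1/96
  (W=0, Y=3, U=2, V=2, Z=1, X=1) weight 1/96
  (W=0, Y=3, U=2, V=2, Z=1, X=2) weight 1/96
  (W=0, Y=3, U=2, V=3, Z=0, X=1) weight 1/96
  (W=0, Y=3, U=2, V=3, Z=0, X=2) weight 1/96
  (W=0, Y=3, U=2, V=3, Z=1, X=1) weight 1/96
  (W=0, Y=3, U=2, V=3, Z=1, X=2) weight 1/96
  (W=0, Y=4, U=1, V=2, Z=0, X=1) weight 1/96
  … 23 more
Group by Y:
  weight(Y=3) = 1/6
  weight(Y=4) = 1/6
Total weight = 1/6 + 1/6 = 1/3
P(Y=3 | obs) = 1/6 / 1/3 = 1/2
P(Y=4 | obs) = 1/6 / 1/3 = 1/2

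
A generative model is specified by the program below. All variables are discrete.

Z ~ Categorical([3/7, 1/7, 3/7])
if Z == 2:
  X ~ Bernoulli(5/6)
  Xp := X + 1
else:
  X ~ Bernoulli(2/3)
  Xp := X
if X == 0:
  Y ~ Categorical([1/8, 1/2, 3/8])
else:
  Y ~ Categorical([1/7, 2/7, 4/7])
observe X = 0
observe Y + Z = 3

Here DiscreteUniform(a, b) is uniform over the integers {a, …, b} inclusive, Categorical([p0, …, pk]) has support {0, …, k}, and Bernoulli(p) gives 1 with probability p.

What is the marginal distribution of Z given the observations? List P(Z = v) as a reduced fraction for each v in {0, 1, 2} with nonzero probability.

P(Z=1) = 1/3, P(Z=2) = 2/3

Enumerate traces; 2 have nonzero weight after conditioning:
  (Z=1, X=0, Y=2) weight 1/56
  (Z=2, X=0, Y=1) weight 1/28
Group by Z:
  weight(Z=1) = 1/56
  weight(Z=2) = 1/28
Total weight = 1/56 + 1/28 = 3/56
P(Z=1 | obs) = 1/56 / 3/56 = 1/3
P(Z=2 | obs) = 1/28 / 3/56 = 2/3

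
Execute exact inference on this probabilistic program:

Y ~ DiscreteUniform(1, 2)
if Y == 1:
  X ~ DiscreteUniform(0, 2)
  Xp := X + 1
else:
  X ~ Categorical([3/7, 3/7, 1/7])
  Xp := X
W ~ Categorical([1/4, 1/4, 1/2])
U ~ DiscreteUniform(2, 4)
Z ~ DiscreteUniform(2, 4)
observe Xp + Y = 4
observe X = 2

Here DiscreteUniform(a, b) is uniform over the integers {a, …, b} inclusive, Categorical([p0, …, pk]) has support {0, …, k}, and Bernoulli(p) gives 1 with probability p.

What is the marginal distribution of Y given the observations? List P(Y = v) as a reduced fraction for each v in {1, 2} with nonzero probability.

P(Y=1) = 7/10, P(Y=2) = 3/10

Enumerate traces; 54 have nonzero weight after conditioning:
  (Y=1, X=2, W=0, U=2, Z=2) weight 1/216
  (Y=1, X=2, W=0, U=2, Z=3) weight 1/216
  (Y=1, X=2, W=0, U=2, Z=4) weight 1/216
  (Y=1, X=2, W=0, U=3, Z=2) weight 1/216
  (Y=1, X=2, W=0, U=3, Z=3) weight 1/216
  (Y=1, X=2, W=0, U=3, Z=4) weight 1/216
  (Y=1, X=2, W=0, U=4, Z=2) weight 1/216
  (Y=1, X=2, W=0, U=4, Z=3) weight 1/216
  (Y=2, X=2, W=0, U=2, Z=2) weight 1/504
  … 45 more
Group by Y:
  weight(Y=1) = 1/6
  weight(Y=2) = 1/14
Total weight = 1/6 + 1/14 = 5/21
P(Y=1 | obs) = 1/6 / 5/21 = 7/10
P(Y=2 | obs) = 1/14 / 5/21 = 3/10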